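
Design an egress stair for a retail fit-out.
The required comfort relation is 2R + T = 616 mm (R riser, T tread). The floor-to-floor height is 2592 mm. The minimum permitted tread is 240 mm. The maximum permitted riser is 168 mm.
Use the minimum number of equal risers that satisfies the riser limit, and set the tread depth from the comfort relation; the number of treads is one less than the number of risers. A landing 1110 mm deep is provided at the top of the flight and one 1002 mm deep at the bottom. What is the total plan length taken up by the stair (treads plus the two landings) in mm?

6492 mm

2592 / 168 = 15.429 → round up to 16 risers.
R = 2592 ÷ 16 = 162 mm.
Tread T = 616 − 2 × 162 = 292 mm (≥ 240 mm).
16 risers give 15 treads; going = 15 × 292 = 4380 mm.
Enclosure = 4380 + 1110 + 1002 = 6492 mm.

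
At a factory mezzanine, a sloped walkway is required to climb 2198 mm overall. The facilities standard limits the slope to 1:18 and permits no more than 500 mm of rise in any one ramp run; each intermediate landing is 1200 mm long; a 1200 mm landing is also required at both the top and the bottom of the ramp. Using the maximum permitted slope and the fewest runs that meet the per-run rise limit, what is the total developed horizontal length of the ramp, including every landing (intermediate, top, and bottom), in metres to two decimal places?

2198 / 500 = 4.396 → round up to 5 ramp runs. That means 4 intermediate landings.
Ramp run (horizontal) at 1:18: 2198 × 18 = 39564 mm.
Intermediate landings: 4 × 1200 = 4800 mm.
Top and bottom landings: 2 × 1200 = 2400 mm.
Total = 39564 + 4800 + 2400 = 46764 mm.
= 46.76 m.

46.76 m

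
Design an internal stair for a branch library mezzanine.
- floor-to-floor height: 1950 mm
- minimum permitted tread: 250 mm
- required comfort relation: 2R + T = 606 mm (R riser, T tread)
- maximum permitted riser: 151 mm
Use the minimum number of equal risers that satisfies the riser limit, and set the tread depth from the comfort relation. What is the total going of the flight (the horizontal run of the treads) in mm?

At most 151 each: 1950/151 = 12.91, giving 13 risers.
R = 1950 ÷ 13 = 150 mm.
From 2R + T = 606: T = 606 − 300 = 306 mm.
13 risers give 12 treads; going = 12 × 306 = 3672 mm.

3672 mm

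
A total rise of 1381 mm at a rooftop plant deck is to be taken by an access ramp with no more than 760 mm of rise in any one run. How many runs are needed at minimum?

2 runs

1381 / 760 = 1.817 → round up to 2 ramp runs.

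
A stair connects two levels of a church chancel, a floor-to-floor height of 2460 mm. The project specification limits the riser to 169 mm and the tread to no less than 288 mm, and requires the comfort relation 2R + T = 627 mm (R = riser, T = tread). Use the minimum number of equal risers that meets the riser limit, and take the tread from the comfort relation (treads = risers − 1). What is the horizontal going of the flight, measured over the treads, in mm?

4186 mm

⌈2460/169⌉ = 15 risers.
Each riser is 2460/15 = 164 mm (≤ 169 mm).
Tread T = 627 − 2 × 164 = 299 mm (≥ 288 mm).
Treads = 15 − 1 = 14; going = 14 × 299 = 4186 mm.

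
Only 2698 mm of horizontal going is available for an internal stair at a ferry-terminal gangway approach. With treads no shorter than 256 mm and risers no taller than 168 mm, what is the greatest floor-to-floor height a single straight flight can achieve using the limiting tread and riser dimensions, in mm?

1848 mm

2698 / 256 = 10.54, so 10 treads fit.
Risers = treads + 1 = 11.
Maximum height = 11 × 168 = 1848 mm.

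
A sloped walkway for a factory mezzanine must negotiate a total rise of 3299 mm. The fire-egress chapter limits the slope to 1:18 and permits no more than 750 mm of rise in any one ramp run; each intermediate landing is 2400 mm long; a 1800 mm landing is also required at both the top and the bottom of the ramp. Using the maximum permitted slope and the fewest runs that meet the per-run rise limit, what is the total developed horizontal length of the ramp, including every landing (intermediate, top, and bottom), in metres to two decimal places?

3299 / 750 = 4.399 → round up to 5 ramp runs. That means 4 intermediate landings.
Ramp run (horizontal) at 1:18: 3299 × 18 = 59382 mm.
Intermediate landings: 4 × 2400 = 9600 mm.
Top and bottom landings: 2 × 1800 = 3600 mm.
Total = 59382 + 9600 + 3600 = 72582 mm.
= 72.58 m.

72.58 m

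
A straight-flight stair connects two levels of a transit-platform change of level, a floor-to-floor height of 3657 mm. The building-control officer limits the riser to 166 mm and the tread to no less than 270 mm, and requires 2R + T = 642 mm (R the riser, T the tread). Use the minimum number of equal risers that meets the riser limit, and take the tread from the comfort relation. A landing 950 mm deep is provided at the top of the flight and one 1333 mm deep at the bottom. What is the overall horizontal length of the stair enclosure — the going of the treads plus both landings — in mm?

3657 / 166 = 22.030 → round up to 23 risers.
R = 3657 ÷ 23 = 159 mm.
T = 642 − 2·159 = 324 mm, which satisfies the 270 mm minimum.
23 risers give 22 treads; going = 22 × 324 = 7128 mm.
Add landings: 7128 + 950 + 1333 = 9411 mm.

9411 mm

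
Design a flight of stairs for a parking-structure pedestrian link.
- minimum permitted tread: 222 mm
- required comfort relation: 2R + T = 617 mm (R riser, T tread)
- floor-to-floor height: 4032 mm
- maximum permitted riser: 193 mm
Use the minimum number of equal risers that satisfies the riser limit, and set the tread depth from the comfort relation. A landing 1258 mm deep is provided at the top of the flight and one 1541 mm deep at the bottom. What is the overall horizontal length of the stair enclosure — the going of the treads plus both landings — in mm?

At most 193 each: 4032/193 = 20.89, giving 21 risers.
Riser R = 4032 / 21 = 192 mm, within the 193 mm limit.
From 2R + T = 617: T = 617 − 384 = 233 mm.
Treads = 21 − 1 = 20; going = 20 × 233 = 4660 mm.
Enclosure = 4660 + 1258 + 1541 = 7459 mm.

7459 mm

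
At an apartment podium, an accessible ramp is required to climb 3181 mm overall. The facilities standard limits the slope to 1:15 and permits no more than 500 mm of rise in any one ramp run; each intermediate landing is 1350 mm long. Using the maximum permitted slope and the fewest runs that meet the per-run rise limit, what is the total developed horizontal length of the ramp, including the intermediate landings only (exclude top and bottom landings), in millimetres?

At most 500 each: 3181/500 = 6.36, giving 7 ramp runs. That means 6 intermediate landings.
Ramp run (horizontal) at 1:15: 3181 × 15 = 47715 mm.
6 intermediate landings contribute 6 × 1350 = 8100 mm.
Developed length = 47715 + 8100 = 55815 mm.

55815 mm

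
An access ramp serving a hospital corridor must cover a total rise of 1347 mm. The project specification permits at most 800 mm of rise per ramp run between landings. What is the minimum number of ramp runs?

1347 / 800 = 1.68, so 2 ramp runs are needed.

2 runs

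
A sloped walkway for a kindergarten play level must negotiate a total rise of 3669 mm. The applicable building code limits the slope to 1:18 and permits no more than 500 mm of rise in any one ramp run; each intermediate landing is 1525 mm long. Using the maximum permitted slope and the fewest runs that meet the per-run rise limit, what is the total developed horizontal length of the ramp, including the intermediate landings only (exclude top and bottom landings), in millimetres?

At most 500 each: 3669/500 = 7.34, giving 8 ramp runs. That means 7 intermediate landings.
Ramp run (horizontal) at 1:18: 3669 × 18 = 66042 mm.
7 intermediate landings contribute 7 × 1525 = 10675 mm.
Total developed length = 66042 + 10675 = 76717 mm.

76717 mm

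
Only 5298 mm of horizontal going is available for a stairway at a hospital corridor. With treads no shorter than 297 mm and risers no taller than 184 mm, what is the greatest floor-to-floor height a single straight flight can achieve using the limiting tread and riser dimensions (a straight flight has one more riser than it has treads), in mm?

5298 / 297 = 17.84, so 17 treads fit.
Risers = treads + 1 = 18.
Maximum height = 18 × 184 = 3312 mm.

3312 mm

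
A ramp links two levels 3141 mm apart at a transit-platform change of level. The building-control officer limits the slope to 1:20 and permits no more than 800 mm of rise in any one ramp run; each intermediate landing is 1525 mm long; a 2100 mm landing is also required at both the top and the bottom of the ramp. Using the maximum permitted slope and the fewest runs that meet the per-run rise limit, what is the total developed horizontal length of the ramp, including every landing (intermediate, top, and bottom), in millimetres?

71595 mm

3141 / 800 = 3.926 → round up to 4 ramp runs. That means 3 intermediate landings.
Ramp run (horizontal) at 1:20: 3141 × 20 = 62820 mm.
Intermediate landings: 3 × 1525 = 4575 mm.
Top and bottom landings: 2 × 2100 = 4200 mm.
Total = 62820 + 4575 + 4200 = 71595 mm.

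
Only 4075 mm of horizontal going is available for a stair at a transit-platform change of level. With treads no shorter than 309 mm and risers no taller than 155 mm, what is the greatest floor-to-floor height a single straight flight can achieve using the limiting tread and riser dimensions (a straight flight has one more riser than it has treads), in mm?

4075 / 309 = 13.19, so 13 treads fit.
Risers = treads + 1 = 14.
Maximum height = 14 × 155 = 2170 mm.

2170 mm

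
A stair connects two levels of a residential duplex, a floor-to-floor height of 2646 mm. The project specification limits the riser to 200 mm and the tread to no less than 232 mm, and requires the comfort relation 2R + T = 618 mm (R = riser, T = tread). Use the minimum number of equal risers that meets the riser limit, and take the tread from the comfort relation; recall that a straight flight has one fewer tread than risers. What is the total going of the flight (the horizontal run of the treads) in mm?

3120 mm

⌈2646/200⌉ = 14 risers.
R = 2646 ÷ 14 = 189 mm.
From 2R + T = 618: T = 618 − 378 = 240 mm.
Treads = 14 − 1 = 13; going = 13 × 240 = 3120 mm.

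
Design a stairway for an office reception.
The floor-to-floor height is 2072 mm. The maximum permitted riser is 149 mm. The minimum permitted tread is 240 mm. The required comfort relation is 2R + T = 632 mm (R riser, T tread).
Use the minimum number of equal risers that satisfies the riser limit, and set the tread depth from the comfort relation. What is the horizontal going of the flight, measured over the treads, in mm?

At most 149 each: 2072/149 = 13.91, giving 14 risers.
Each riser is 2072/14 = 148 mm (≤ 149 mm).
From 2R + T = 632: T = 632 − 296 = 336 mm.
14 risers give 13 treads; going = 13 × 336 = 4368 mm.

4368 mm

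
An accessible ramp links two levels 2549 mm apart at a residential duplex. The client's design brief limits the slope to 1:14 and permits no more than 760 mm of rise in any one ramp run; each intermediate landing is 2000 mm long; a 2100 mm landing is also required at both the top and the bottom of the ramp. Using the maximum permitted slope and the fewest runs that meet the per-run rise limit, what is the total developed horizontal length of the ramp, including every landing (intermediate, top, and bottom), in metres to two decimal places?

45.89 m

2549 / 760 = 3.35, so 4 ramp runs are needed. That means 3 intermediate landings.
Ramp run (horizontal) at 1:14: 2549 × 14 = 35686 mm.
3 intermediate landings contribute 3 × 2000 = 6000 mm.
Top and bottom landings: 2 × 2100 = 4200 mm.
Total = 35686 + 6000 + 4200 = 45886 mm.
= 45.89 m.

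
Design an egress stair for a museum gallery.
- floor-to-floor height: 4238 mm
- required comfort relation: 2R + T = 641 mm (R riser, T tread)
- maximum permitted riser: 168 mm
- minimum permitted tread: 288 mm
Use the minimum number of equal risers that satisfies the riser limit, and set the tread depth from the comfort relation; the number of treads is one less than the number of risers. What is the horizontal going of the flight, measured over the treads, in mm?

7875 mm

4238 / 168 = 25.23, so 26 risers are needed.
Each riser is 4238/26 = 163 mm (≤ 168 mm).
From 2R + T = 641: T = 641 − 326 = 315 mm.
Going = (26 − 1) × 315 = 7875 mm.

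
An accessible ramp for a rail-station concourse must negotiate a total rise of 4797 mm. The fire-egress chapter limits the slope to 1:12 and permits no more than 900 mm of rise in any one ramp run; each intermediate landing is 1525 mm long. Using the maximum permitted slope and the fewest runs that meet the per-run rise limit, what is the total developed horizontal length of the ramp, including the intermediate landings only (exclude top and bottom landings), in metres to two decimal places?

4797 / 900 = 5.330 → round up to 6 ramp runs. That means 5 intermediate landings.
Ramp run (horizontal) at 1:12: 4797 × 12 = 57564 mm.
Intermediate landings: 5 × 1525 = 7625 mm.
Developed length = 57564 + 7625 = 65189 mm.
= 65.19 m.

65.19 m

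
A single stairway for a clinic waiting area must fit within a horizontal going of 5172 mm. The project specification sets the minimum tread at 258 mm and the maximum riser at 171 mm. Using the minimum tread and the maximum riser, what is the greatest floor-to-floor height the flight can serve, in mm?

3591 mm

Treads that fit: ⌊5172 / 258⌋ = 20.
Risers = treads + 1 = 21.
Maximum height = 21 × 171 = 3591 mm.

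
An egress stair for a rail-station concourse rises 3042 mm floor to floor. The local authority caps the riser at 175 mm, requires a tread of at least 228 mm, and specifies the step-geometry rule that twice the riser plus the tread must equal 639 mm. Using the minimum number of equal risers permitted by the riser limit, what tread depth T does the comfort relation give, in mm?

301 mm

⌈3042/175⌉ = 18 risers.
Riser R = 3042 / 18 = 169 mm, within the 175 mm limit.
From 2R + T = 639: T = 639 − 338 = 301 mm.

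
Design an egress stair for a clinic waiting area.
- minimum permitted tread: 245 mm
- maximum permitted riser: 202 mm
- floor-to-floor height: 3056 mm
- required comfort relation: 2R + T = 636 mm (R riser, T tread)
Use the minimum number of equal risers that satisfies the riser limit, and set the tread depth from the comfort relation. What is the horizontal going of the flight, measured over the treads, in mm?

3056 / 202 = 15.13, so 16 risers are needed.
Each riser is 3056/16 = 191 mm (≤ 202 mm).
Tread T = 636 − 2 × 191 = 254 mm (≥ 245 mm).
16 risers give 15 treads; going = 15 × 254 = 3810 mm.

3810 mm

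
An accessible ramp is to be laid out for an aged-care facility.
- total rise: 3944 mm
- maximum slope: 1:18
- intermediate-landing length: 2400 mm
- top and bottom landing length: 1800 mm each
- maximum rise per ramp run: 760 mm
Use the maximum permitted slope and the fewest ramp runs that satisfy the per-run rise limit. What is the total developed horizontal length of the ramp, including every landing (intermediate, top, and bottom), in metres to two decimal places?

86.59 m

⌈3944/760⌉ = 6 ramp runs. That means 5 intermediate landings.
Horizontal run for 3944 mm of rise at 1:18 is 3944 × 18 = 70992 mm.
5 intermediate landings contribute 5 × 2400 = 12000 mm.
Top and bottom landings: 2 × 1800 = 3600 mm.
Total = 70992 + 12000 + 3600 = 86592 mm.
= 86.59 m.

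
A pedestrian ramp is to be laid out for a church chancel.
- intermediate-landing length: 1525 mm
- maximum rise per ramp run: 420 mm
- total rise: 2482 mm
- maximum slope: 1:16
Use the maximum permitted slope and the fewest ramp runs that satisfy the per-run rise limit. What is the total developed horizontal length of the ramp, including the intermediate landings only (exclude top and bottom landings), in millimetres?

47337 mm

At most 420 each: 2482/420 = 5.91, giving 6 ramp runs. That means 5 intermediate landings.
Horizontal run for 2482 mm of rise at 1:16 is 2482 × 16 = 39712 mm.
Intermediate landings: 5 × 1525 = 7625 mm.
Developed length = 39712 + 7625 = 47337 mm.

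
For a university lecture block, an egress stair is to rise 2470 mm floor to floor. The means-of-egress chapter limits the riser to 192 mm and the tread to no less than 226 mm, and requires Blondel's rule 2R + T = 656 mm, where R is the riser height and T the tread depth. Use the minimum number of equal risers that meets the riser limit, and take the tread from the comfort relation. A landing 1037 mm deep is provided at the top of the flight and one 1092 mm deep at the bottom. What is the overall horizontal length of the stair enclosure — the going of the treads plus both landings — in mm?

⌈2470/192⌉ = 13 risers.
Riser R = 2470 / 13 = 190 mm, within the 192 mm limit.
Tread T = 656 − 2 × 190 = 276 mm (≥ 226 mm).
13 risers give 12 treads; going = 12 × 276 = 3312 mm.
Add landings: 3312 + 1037 + 1092 = 5441 mm.

5441 mm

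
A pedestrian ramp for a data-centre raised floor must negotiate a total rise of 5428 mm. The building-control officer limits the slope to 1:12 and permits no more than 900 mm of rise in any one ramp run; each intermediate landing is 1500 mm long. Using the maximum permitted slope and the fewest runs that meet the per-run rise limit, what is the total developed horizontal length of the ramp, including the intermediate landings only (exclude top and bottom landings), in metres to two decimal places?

5428 / 900 = 6.031 → round up to 7 ramp runs. That means 6 intermediate landings.
Ramp run (horizontal) at 1:12: 5428 × 12 = 65136 mm.
6 intermediate landings contribute 6 × 1500 = 9000 mm.
Total developed length = 65136 + 9000 = 74136 mm.
= 74.14 m.

74.14 m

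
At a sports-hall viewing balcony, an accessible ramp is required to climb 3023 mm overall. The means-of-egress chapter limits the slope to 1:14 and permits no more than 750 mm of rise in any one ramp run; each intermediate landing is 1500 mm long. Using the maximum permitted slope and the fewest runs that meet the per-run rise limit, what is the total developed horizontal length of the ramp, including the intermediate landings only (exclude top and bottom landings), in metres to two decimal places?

At most 750 each: 3023/750 = 4.03, giving 5 ramp runs. That means 4 intermediate landings.
Horizontal run for 3023 mm of rise at 1:14 is 3023 × 14 = 42322 mm.
4 intermediate landings contribute 4 × 1500 = 6000 mm.
Total developed length = 42322 + 6000 = 48322 mm.
= 48.32 m.

48.32 m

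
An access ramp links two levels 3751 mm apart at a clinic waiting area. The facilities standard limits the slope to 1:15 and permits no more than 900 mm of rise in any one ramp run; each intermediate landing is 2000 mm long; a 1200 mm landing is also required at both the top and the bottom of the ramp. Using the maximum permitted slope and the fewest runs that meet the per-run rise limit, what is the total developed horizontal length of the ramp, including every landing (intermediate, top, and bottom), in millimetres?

3751 / 900 = 4.168 → round up to 5 ramp runs. That means 4 intermediate landings.
Ramp run (horizontal) at 1:15: 3751 × 15 = 56265 mm.
4 intermediate landings contribute 4 × 2000 = 8000 mm.
Top and bottom landings: 2 × 1200 = 2400 mm.
Total = 56265 + 8000 + 2400 = 66665 mm.

66665 mm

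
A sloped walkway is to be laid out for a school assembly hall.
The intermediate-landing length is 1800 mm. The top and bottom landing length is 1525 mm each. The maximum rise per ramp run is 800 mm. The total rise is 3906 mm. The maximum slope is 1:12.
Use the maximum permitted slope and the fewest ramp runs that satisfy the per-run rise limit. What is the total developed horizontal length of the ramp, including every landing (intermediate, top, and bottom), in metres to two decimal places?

57.12 m

⌈3906/800⌉ = 5 ramp runs. That means 4 intermediate landings.
Horizontal run for 3906 mm of rise at 1:12 is 3906 × 12 = 46872 mm.
4 intermediate landings contribute 4 × 1800 = 7200 mm.
Top and bottom landings: 2 × 1525 = 3050 mm.
Total = 46872 + 7200 + 3050 = 57122 mm.
= 57.12 m.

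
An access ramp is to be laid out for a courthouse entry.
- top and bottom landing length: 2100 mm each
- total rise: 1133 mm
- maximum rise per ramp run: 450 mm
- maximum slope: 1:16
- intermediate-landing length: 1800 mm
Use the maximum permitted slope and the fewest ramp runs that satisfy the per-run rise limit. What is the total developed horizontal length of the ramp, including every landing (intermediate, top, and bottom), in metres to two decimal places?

1133 / 450 = 2.52, so 3 ramp runs are needed. That means 2 intermediate landings.
Ramp run (horizontal) at 1:16: 1133 × 16 = 18128 mm.
Intermediate landings: 2 × 1800 = 3600 mm.
Top and bottom landings: 2 × 2100 = 4200 mm.
Total = 18128 + 3600 + 4200 = 25928 mm.
= 25.93 m.

25.93 m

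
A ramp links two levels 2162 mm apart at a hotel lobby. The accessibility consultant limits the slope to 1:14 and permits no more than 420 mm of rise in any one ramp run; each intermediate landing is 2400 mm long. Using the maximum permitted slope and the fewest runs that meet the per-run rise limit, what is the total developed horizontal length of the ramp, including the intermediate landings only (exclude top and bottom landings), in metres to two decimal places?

2162 / 420 = 5.148 → round up to 6 ramp runs. That means 5 intermediate landings.
Ramp run (horizontal) at 1:14: 2162 × 14 = 30268 mm.
5 intermediate landings contribute 5 × 2400 = 12000 mm.
Developed length = 30268 + 12000 = 42268 mm.
= 42.27 m.

42.27 m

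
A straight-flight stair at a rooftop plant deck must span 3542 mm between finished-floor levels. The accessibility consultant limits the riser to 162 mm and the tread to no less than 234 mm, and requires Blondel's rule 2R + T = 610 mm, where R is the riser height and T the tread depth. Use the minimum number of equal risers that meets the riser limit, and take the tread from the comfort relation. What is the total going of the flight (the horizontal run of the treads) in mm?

At most 162 each: 3542/162 = 21.86, giving 22 risers.
Riser R = 3542 / 22 = 161 mm, within the 162 mm limit.
T = 610 − 2·161 = 288 mm, which satisfies the 234 mm minimum.
22 risers give 21 treads; going = 21 × 288 = 6048 mm.

6048 mm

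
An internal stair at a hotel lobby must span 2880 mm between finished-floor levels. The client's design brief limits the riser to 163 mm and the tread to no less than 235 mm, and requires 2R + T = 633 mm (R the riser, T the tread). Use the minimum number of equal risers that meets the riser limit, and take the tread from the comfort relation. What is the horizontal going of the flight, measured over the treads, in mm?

5321 mm

2880 / 163 = 17.67, so 18 risers are needed.
R = 2880 ÷ 18 = 160 mm.
From 2R + T = 633: T = 633 − 320 = 313 mm.
Treads = 18 − 1 = 17; going = 17 × 313 = 5321 mm.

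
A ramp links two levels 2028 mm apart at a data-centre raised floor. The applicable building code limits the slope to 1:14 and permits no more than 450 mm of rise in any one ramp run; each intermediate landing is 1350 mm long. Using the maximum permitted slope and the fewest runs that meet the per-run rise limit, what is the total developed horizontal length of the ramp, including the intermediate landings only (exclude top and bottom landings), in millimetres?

33792 mm

2028 / 450 = 4.507 → round up to 5 ramp runs. That means 4 intermediate landings.
Ramp run (horizontal) at 1:14: 2028 × 14 = 28392 mm.
Intermediate landings: 4 × 1350 = 5400 mm.
Total developed length = 28392 + 5400 = 33792 mm.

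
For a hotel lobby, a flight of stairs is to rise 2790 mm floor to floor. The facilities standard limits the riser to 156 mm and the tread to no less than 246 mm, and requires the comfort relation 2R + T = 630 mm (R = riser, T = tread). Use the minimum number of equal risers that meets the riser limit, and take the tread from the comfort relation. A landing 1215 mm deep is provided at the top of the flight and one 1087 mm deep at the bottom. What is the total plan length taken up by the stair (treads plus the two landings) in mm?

7742 mm

At most 156 each: 2790/156 = 17.88, giving 18 risers.
R = 2790 ÷ 18 = 155 mm.
From 2R + T = 630: T = 630 − 310 = 320 mm.
Going = (18 − 1) × 320 = 5440 mm.
Enclosure = 5440 + 1215 + 1087 = 7742 mm.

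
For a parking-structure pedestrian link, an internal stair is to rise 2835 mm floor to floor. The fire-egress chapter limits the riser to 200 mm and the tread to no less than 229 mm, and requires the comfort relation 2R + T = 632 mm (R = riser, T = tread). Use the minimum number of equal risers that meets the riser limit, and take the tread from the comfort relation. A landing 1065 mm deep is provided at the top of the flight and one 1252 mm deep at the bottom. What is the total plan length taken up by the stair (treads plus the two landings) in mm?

5873 mm

2835 / 200 = 14.175 → round up to 15 risers.
Riser R = 2835 / 15 = 189 mm, within the 200 mm limit.
From 2R + T = 632: T = 632 − 378 = 254 mm.
Going = (15 − 1) × 254 = 3556 mm.
Enclosure = 3556 + 1065 + 1252 = 5873 mm.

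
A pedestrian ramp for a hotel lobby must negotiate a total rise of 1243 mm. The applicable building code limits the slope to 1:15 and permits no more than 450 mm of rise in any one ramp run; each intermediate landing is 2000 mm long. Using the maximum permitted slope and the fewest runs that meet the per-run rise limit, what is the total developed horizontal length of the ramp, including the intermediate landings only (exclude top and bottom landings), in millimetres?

⌈1243/450⌉ = 3 ramp runs. That means 2 intermediate landings.
Ramp run (horizontal) at 1:15: 1243 × 15 = 18645 mm.
Intermediate landings: 2 × 2000 = 4000 mm.
Total developed length = 18645 + 4000 = 22645 mm.

22645 mm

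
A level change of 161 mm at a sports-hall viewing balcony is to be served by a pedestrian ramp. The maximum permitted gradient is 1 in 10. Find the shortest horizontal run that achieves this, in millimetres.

At 1:10 the run is 10 × 161 = 1610 mm.

1610 mm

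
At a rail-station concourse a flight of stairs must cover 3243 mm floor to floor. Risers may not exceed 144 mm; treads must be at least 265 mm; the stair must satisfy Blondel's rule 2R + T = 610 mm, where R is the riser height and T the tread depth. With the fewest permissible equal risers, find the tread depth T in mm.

⌈3243/144⌉ = 23 risers.
Riser R = 3243 / 23 = 141 mm, within the 144 mm limit.
From 2R + T = 610: T = 610 − 282 = 328 mm.

328 mm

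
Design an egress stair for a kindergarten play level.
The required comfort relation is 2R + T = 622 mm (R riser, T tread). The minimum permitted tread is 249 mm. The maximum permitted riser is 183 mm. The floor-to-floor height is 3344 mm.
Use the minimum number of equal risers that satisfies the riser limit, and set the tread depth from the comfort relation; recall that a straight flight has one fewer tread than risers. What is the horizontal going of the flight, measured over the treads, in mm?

4860 mm

At most 183 each: 3344/183 = 18.27, giving 19 risers.
Each riser is 3344/19 = 176 mm (≤ 183 mm).
From 2R + T = 622: T = 622 − 352 = 270 mm.
19 risers give 18 treads; going = 18 × 270 = 4860 mm.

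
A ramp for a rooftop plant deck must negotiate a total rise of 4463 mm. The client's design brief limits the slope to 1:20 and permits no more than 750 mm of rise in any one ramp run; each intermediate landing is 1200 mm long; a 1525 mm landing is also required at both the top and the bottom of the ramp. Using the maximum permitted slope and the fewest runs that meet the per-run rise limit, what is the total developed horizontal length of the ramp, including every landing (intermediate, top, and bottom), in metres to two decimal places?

4463 / 750 = 5.95, so 6 ramp runs are needed. That means 5 intermediate landings.
Horizontal run for 4463 mm of rise at 1:20 is 4463 × 20 = 89260 mm.
5 intermediate landings contribute 5 × 1200 = 6000 mm.
Top and bottom landings: 2 × 1525 = 3050 mm.
Total = 89260 + 6000 + 3050 = 98310 mm.
= 98.31 m.

98.31 m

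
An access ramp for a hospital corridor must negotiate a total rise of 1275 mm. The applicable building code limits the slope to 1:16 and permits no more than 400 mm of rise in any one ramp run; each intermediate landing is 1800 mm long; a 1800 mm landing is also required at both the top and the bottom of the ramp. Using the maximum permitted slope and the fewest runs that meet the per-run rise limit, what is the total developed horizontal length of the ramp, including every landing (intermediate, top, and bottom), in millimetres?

⌈1275/400⌉ = 4 ramp runs. That means 3 intermediate landings.
Ramp run (horizontal) at 1:16: 1275 × 16 = 20400 mm.
Intermediate landings: 3 × 1800 = 5400 mm.
Top and bottom landings: 2 × 1800 = 3600 mm.
Total = 20400 + 5400 + 3600 = 29400 mm.

29400 mm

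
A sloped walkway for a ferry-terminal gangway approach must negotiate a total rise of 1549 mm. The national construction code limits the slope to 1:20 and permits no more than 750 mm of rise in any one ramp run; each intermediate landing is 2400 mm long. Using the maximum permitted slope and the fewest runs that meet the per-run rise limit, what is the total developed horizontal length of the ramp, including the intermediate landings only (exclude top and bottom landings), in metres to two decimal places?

1549 / 750 = 2.065 → round up to 3 ramp runs. That means 2 intermediate landings.
Horizontal run for 1549 mm of rise at 1:20 is 1549 × 20 = 30980 mm.
Intermediate landings: 2 × 2400 = 4800 mm.
Developed length = 30980 + 4800 = 35780 mm.
= 35.78 m.

35.78 m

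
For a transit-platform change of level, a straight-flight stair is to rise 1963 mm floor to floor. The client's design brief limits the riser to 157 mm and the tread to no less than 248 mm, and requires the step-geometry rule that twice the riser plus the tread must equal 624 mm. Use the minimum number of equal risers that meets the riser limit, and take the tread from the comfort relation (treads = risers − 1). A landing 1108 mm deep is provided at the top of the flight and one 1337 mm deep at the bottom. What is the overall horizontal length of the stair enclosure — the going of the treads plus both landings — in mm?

6309 mm

1963 / 157 = 12.50, so 13 risers are needed.
Each riser is 1963/13 = 151 mm (≤ 157 mm).
T = 624 − 2·151 = 322 mm, which satisfies the 248 mm minimum.
Treads = 13 − 1 = 12; going = 12 × 322 = 3864 mm.
Add landings: 3864 + 1108 + 1337 = 6309 mm.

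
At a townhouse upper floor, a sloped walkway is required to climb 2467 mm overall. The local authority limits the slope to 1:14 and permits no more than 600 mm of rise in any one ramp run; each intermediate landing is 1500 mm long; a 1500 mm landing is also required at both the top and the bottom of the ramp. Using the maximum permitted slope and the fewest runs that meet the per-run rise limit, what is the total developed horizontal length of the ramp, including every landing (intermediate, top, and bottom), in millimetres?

43538 mm

2467 / 600 = 4.112 → round up to 5 ramp runs. That means 4 intermediate landings.
Ramp run (horizontal) at 1:14: 2467 × 14 = 34538 mm.
4 intermediate landings contribute 4 × 1500 = 6000 mm.
Top and bottom landings: 2 × 1500 = 3000 mm.
Total = 34538 + 6000 + 3000 = 43538 mm.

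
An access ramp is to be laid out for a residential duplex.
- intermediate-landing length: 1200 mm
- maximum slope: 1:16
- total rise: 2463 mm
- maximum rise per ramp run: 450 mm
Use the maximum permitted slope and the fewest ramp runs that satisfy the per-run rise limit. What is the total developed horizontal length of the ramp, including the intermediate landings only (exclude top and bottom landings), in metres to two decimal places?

45.41 m

2463 / 450 = 5.473 → round up to 6 ramp runs. That means 5 intermediate landings.
Horizontal run for 2463 mm of rise at 1:16 is 2463 × 16 = 39408 mm.
5 intermediate landings contribute 5 × 1200 = 6000 mm.
Total developed length = 39408 + 6000 = 45408 mm.
= 45.41 m.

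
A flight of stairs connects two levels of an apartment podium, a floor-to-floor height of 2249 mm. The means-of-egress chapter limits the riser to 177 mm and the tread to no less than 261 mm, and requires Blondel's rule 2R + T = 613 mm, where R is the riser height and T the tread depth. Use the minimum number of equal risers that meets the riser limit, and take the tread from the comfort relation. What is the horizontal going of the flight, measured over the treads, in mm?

2249 / 177 = 12.706 → round up to 13 risers.
R = 2249 ÷ 13 = 173 mm.
T = 613 − 2·173 = 267 mm, which satisfies the 261 mm minimum.
Going = (13 − 1) × 267 = 3204 mm.

3204 mm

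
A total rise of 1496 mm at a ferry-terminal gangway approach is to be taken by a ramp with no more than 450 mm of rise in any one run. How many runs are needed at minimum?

4 runs

⌈1496/450⌉ = 4 ramp runs.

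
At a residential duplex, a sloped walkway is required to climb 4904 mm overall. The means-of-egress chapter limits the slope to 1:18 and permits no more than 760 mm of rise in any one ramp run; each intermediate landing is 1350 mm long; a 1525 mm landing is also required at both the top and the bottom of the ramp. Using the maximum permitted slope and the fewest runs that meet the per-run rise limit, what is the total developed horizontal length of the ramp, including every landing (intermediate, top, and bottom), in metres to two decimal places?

4904 / 760 = 6.453 → round up to 7 ramp runs. That means 6 intermediate landings.
Ramp run (horizontal) at 1:18: 4904 × 18 = 88272 mm.
6 intermediate landings contribute 6 × 1350 = 8100 mm.
Top and bottom landings: 2 × 1525 = 3050 mm.
Total = 88272 + 8100 + 3050 = 99422 mm.
= 99.42 m.

99.42 m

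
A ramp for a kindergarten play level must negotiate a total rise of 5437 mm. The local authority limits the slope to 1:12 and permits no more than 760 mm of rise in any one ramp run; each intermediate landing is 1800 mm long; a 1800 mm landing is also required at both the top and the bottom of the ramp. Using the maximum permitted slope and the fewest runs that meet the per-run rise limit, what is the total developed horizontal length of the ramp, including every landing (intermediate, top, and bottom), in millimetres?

81444 mm

5437 / 760 = 7.15, so 8 ramp runs are needed. That means 7 intermediate landings.
Horizontal run for 5437 mm of rise at 1:12 is 5437 × 12 = 65244 mm.
7 intermediate landings contribute 7 × 1800 = 12600 mm.
Top and bottom landings: 2 × 1800 = 3600 mm.
Total = 65244 + 12600 + 3600 = 81444 mm.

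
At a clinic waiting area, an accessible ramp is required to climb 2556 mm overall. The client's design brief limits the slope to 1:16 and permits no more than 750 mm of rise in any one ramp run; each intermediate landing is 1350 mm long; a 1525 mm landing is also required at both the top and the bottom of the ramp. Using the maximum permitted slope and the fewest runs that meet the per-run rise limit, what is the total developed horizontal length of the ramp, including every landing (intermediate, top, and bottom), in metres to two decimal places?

48.00 m

2556 / 750 = 3.41, so 4 ramp runs are needed. That means 3 intermediate landings.
Horizontal run for 2556 mm of rise at 1:16 is 2556 × 16 = 40896 mm.
Intermediate landings: 3 × 1350 = 4050 mm.
Top and bottom landings: 2 × 1525 = 3050 mm.
Total = 40896 + 4050 + 3050 = 47996 mm.
= 48.00 m.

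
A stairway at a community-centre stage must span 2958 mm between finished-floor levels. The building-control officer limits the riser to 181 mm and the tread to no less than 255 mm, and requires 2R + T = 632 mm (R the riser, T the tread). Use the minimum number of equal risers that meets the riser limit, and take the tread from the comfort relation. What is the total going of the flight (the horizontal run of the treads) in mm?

4544 mm

2958 / 181 = 16.34, so 17 risers are needed.
Each riser is 2958/17 = 174 mm (≤ 181 mm).
Tread T = 632 − 2 × 174 = 284 mm (≥ 255 mm).
Going = (17 − 1) × 284 = 4544 mm.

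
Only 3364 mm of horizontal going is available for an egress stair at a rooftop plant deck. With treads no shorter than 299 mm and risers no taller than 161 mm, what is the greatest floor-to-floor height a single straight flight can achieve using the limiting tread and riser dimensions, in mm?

1932 mm

3364 / 299 = 11.25, so 11 treads fit.
Risers = treads + 1 = 12.
Maximum height = 12 × 161 = 1932 mm.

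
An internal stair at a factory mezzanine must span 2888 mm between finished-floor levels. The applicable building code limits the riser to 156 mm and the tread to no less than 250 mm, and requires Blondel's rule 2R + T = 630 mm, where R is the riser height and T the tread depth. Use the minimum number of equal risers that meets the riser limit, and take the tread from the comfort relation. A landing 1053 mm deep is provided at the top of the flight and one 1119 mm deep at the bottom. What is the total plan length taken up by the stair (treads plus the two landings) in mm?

8040 mm

At most 156 each: 2888/156 = 18.51, giving 19 risers.
Riser R = 2888 / 19 = 152 mm, within the 156 mm limit.
T = 630 − 2·152 = 326 mm, which satisfies the 250 mm minimum.
Going = (19 − 1) × 326 = 5868 mm.
Add landings: 5868 + 1053 + 1119 = 8040 mm.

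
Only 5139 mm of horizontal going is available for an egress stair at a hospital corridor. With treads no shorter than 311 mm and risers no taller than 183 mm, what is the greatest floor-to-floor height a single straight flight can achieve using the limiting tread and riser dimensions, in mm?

3111 mm

Treads that fit: ⌊5139 / 311⌋ = 16.
Risers = treads + 1 = 17.
Maximum height = 17 × 183 = 3111 mm.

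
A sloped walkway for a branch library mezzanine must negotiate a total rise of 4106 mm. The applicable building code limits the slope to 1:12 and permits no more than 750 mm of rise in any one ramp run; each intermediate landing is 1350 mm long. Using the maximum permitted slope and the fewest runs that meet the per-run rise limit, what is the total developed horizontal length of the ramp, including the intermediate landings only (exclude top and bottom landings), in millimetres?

56022 mm

⌈4106/750⌉ = 6 ramp runs. That means 5 intermediate landings.
Horizontal run for 4106 mm of rise at 1:12 is 4106 × 12 = 49272 mm.
Intermediate landings: 5 × 1350 = 6750 mm.
Total developed length = 49272 + 6750 = 56022 mm.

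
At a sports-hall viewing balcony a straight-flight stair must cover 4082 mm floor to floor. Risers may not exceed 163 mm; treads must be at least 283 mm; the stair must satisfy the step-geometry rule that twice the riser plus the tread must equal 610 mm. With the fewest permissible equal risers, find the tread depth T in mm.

4082 / 163 = 25.04, so 26 risers are needed.
Riser R = 4082 / 26 = 157 mm, within the 163 mm limit.
T = 610 − 2·157 = 296 mm, which satisfies the 283 mm minimum.

296 mm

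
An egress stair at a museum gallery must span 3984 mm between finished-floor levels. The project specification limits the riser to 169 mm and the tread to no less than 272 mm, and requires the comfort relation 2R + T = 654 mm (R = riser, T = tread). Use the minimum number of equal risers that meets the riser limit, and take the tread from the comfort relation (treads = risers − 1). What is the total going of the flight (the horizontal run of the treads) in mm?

7406 mm

⌈3984/169⌉ = 24 risers.
Each riser is 3984/24 = 166 mm (≤ 169 mm).
Tread T = 654 − 2 × 166 = 322 mm (≥ 272 mm).
24 risers give 23 treads; going = 23 × 322 = 7406 mm.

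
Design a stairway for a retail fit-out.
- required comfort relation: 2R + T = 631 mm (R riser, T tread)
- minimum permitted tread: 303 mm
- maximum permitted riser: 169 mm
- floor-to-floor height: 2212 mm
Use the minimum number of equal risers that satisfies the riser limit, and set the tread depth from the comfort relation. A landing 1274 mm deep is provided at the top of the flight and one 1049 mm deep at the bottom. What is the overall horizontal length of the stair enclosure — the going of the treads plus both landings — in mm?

6418 mm

⌈2212/169⌉ = 14 risers.
Each riser is 2212/14 = 158 mm (≤ 169 mm).
Tread T = 631 − 2 × 158 = 315 mm (≥ 303 mm).
Going = (14 − 1) × 315 = 4095 mm.
Enclosure = 4095 + 1274 + 1049 = 6418 mm.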